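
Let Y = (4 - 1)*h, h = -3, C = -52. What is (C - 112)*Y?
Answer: 1476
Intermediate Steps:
Y = -9 (Y = (4 - 1)*(-3) = 3*(-3) = -9)
(C - 112)*Y = (-52 - 112)*(-9) = -164*(-9) = 1476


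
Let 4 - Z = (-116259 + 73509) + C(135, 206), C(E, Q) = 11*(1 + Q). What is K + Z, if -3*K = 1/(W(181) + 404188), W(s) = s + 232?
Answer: 49131104030/1213803 ≈ 40477.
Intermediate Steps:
C(E, Q) = 11 + 11*Q
W(s) = 232 + s
Z = 40477 (Z = 4 - ((-116259 + 73509) + (11 + 11*206)) = 4 - (-42750 + (11 + 2266)) = 4 - (-42750 + 2277) = 4 - 1*(-40473) = 4 + 40473 = 40477)
K = -1/1213803 (K = -1/(3*((232 + 181) + 404188)) = -1/(3*(413 + 404188)) = -⅓/404601 = -⅓*1/404601 = -1/1213803 ≈ -8.2386e-7)
K + Z = -1/1213803 + 40477 = 49131104030/1213803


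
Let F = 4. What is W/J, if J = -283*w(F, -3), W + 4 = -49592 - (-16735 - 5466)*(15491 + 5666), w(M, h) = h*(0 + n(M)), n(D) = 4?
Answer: 469656961/3396 ≈ 1.3830e+5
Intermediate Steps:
w(M, h) = 4*h (w(M, h) = h*(0 + 4) = h*4 = 4*h)
W = 469656961 (W = -4 + (-49592 - (-16735 - 5466)*(15491 + 5666)) = -4 + (-49592 - (-22201)*21157) = -4 + (-49592 - 1*(-469706557)) = -4 + (-49592 + 469706557) = -4 + 469656965 = 469656961)
J = 3396 (J = -1132*(-3) = -283*(-12) = 3396)
W/J = 469656961/3396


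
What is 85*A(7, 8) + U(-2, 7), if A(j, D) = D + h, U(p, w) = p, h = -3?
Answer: 423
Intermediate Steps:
A(j, D) = -3 + D (A(j, D) = D - 3 = -3 + D)
85*A(7, 8) + U(-2, 7) = 85*(-3 + 8) - 2 = 85*5 - 2 = 425 - 2 = 423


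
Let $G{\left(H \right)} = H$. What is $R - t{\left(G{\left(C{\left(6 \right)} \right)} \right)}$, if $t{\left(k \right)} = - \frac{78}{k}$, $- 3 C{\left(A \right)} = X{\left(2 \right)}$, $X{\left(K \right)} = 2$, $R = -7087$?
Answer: $-7204$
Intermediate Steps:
$C{\left(A \right)} = - \frac{2}{3}$ ($C{\left(A \right)} = \left(- \frac{1}{3}\right) 2 = - \frac{2}{3}$)
$R - t{\left(G{\left(C{\left(6 \right)} \right)} \right)} = -7087 - - \frac{78}{- \frac{2}{3}} = -7087 - \left(-78\right) \left(- \frac{3}{2}\right) = -7087 - 117 = -7204$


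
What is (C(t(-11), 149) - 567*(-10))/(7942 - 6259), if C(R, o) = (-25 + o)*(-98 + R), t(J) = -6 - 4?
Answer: -78/17 ≈ -4.5882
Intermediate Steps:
t(J) = -10
C(R, o) = (-98 + R)*(-25 + o)
(C(t(-11), 149) - 567*(-10))/(7942 - 6259) = ((2450 - 98*149 - 25*(-10) - 10*149) - 567*(-10))/(7942 - 6259) = ((2450 - 14602 + 250 - 1490) + 5670)/1683 = (-13392 + 5670)*(1/1683) = -7722*1/1683 = -78/17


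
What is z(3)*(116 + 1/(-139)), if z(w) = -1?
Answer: -16123/139 ≈ -115.99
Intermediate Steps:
z(3)*(116 + 1/(-139)) = -(116 + 1/(-139)) = -(116 - 1/139) = -1*16123/139 = -16123/139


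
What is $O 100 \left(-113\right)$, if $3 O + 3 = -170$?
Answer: $\frac{1954900}{3} \approx 6.5163 \cdot 10^{5}$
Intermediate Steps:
$O = - \frac{173}{3}$ ($O = -1 + \frac{1}{3} \left(-170\right) = -1 - \frac{170}{3} = - \frac{173}{3} \approx -57.667$)
$O 100 \left(-113\right) = \left(- \frac{173}{3}\right) 100 \left(-113\right) = \left(- \frac{17300}{3}\right) \left(-113\right) = \frac{1954900}{3}$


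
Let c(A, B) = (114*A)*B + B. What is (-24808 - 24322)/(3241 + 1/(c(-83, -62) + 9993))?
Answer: -14654864875/966749788 ≈ -15.159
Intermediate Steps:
c(A, B) = B + 114*A*B (c(A, B) = 114*A*B + B = B + 114*A*B)
(-24808 - 24322)/(3241 + 1/(c(-83, -62) + 9993)) = (-24808 - 24322)/(3241 + 1/(-62*(1 + 114*(-83)) + 9993)) = -49130/(3241 + 1/(-62*(1 - 9462) + 9993)) = -49130/(3241 + 1/(-62*(-9461) + 9993)) = -49130/(3241 + 1/(586582 + 9993)) = -49130/(3241 + 1/596575) = -49130/1933499576/596575 = -49130*596575/1933499576 = -14654864875/966749788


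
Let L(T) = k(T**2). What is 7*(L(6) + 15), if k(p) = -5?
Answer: 70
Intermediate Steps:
L(T) = -5
7*(L(6) + 15) = 7*(-5 + 15) = 7*10 = 70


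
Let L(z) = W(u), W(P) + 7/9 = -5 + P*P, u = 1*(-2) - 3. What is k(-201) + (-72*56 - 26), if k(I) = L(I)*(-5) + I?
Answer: -39196/9 ≈ -4355.1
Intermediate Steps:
u = -5 (u = -2 - 3 = -5)
W(P) = -52/9 + P² (W(P) = -7/9 + (-5 + P*P) = -7/9 + (-5 + P²) = -52/9 + P²)
L(z) = 173/9 (L(z) = -52/9 + (-5)² = -52/9 + 25 = 173/9)
k(I) = -865/9 + I (k(I) = (173/9)*(-5) + I = -865/9 + I)
k(-201) + (-72*56 - 26) = (-865/9 - 201) + (-72*56 - 26) = -2674/9 + (-4032 - 26) = -2674/9 - 4058 = -39196/9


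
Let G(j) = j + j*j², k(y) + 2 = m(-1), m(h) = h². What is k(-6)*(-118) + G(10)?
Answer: 1128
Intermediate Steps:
k(y) = -1 (k(y) = -2 + (-1)² = -2 + 1 = -1)
G(j) = j + j³
k(-6)*(-118) + G(10) = -1*(-118) + (10 + 10³) = 118 + (10 + 1000) = 118 + 1010 = 1128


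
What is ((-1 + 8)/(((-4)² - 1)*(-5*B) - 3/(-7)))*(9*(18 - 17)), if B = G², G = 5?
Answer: -49/1458 ≈ -0.033608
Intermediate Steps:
B = 25 (B = 5² = 25)
((-1 + 8)/(((-4)² - 1)*(-5*B) - 3/(-7)))*(9*(18 - 17)) = ((-1 + 8)/(((-4)² - 1)*(-5*25) - 3/(-7)))*(9*(18 - 17)) = (7/((16 - 1)*(-125) - 3*(-⅐)))*(9*1) = (7/(15*(-125) + 3/7))*9 = (7/(-1875 + 3/7))*9 = (7/(-13122/7))*9 = (7*(-7/13122))*9 = -49/13122*9 = -49/1458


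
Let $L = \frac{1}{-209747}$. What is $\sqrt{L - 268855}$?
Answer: $\frac{i \sqrt{11827954177049442}}{209747} \approx 518.51 i$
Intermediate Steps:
$L = - \frac{1}{209747} \approx -4.7677 \cdot 10^{-6}$
$\sqrt{L - 268855} = \sqrt{- \frac{1}{209747} - 268855} = \sqrt{- \frac{56391529686}{209747}} = \frac{i \sqrt{11827954177049442}}{209747}$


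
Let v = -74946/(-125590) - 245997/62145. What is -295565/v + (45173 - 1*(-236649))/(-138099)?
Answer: 1179861274244667359/13419767286822 ≈ 87920.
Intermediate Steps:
v = -291524934/86719895 (v = -74946*(-1/125590) - 245997*1/62145 = 37473/62795 - 27333/6905 = -291524934/86719895 ≈ -3.3617)
-295565/v + (45173 - 1*(-236649))/(-138099) = -295565/(-291524934/86719895) + (45173 - 1*(-236649))/(-138099) = -295565*(-86719895/291524934) + (45173 + 236649)*(-1/138099) = 25631365765675/291524934 + 281822*(-1/138099) = 25631365765675/291524934 - 281822/138099 = 1179861274244667359/13419767286822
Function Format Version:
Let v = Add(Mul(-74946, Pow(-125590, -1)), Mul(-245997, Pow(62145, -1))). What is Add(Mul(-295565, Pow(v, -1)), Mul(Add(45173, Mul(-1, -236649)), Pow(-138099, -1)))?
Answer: Rational(1179861274244667359, 13419767286822) ≈ 87920.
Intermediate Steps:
v = Rational(-291524934, 86719895) (v = Add(Mul(-74946, Rational(-1, 125590)), Mul(-245997, Rational(1, 62145))) = Add(Rational(37473, 62795), Rational(-27333, 6905)) = Rational(-291524934, 86719895) ≈ -3.3617)
Add(Mul(-295565, Pow(v, -1)), Mul(Add(45173, Mul(-1, -236649)), Pow(-138099, -1))) = Add(Mul(-295565, Pow(Rational(-291524934, 86719895), -1)), Mul(Add(45173, Mul(-1, -236649)), Pow(-138099, -1))) = Add(Mul(-295565, Rational(-86719895, 291524934)), Mul(Add(45173, 236649), Rational(-1, 138099))) = Add(Rational(25631365765675, 291524934), Mul(281822, Rational(-1, 138099))) = Add(Rational(25631365765675, 291524934), Rational(-281822, 138099)) = Rational(1179861274244667359, 13419767286822)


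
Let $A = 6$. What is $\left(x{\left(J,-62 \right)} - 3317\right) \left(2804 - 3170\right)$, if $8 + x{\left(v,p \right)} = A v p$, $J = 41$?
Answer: $6799182$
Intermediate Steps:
$x{\left(v,p \right)} = -8 + 6 p v$ ($x{\left(v,p \right)} = -8 + 6 v p = -8 + 6 p v$)
$\left(x{\left(J,-62 \right)} - 3317\right) \left(2804 - 3170\right) = \left(\left(-8 + 6 \left(-62\right) 41\right) - 3317\right) \left(2804 - 3170\right) = \left(\left(-8 - 15252\right) - 3317\right) \left(-366\right) = \left(-15260 - 3317\right) \left(-366\right) = \left(-18577\right) \left(-366\right) = 6799182$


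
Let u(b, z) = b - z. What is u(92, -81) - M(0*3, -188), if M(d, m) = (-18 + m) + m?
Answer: 567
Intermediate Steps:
M(d, m) = -18 + 2*m
u(92, -81) - M(0*3, -188) = (92 - 1*(-81)) - (-18 + 2*(-188)) = (92 + 81) - (-18 - 376) = 173 - 1*(-394) = 173 + 394 = 567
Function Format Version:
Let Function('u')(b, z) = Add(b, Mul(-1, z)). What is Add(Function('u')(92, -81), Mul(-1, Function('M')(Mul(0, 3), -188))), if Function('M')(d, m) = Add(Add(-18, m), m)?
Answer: 567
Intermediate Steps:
Function('M')(d, m) = Add(-18, Mul(2, m))
Add(Function('u')(92, -81), Mul(-1, Function('M')(Mul(0, 3), -188))) = Add(Add(92, Mul(-1, -81)), Mul(-1, Add(-18, Mul(2, -188)))) = Add(Add(92, 81), Mul(-1, Add(-18, -376))) = Add(173, Mul(-1, -394)) = Add(173, 394) = 567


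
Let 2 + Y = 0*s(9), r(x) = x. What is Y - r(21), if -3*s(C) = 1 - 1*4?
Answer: -23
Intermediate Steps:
s(C) = 1 (s(C) = -(1 - 1*4)/3 = -(1 - 4)/3 = -⅓*(-3) = 1)
Y = -2 (Y = -2 + 0*1 = -2 + 0 = -2)
Y - r(21) = -2 - 1*21 = -2 - 21 = -23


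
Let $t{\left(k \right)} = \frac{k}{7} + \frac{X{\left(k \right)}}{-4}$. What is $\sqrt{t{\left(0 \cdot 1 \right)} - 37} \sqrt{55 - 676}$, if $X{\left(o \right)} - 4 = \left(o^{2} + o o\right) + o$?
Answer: $- 3 \sqrt{2622} \approx -153.62$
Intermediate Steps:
$X{\left(o \right)} = 4 + o + 2 o^{2}$ ($X{\left(o \right)} = 4 + \left(\left(o^{2} + o o\right) + o\right) = 4 + \left(\left(o^{2} + o^{2}\right) + o\right) = 4 + \left(2 o^{2} + o\right) = 4 + \left(o + 2 o^{2}\right) = 4 + o + 2 o^{2}$)
$t{\left(k \right)} = -1 - \frac{3 k}{28} - \frac{k^{2}}{2}$ ($t{\left(k \right)} = \frac{k}{7} + \frac{4 + k + 2 k^{2}}{-4} = k \frac{1}{7} + \left(4 + k + 2 k^{2}\right) \left(- \frac{1}{4}\right) = \frac{k}{7} - \left(1 + \frac{k^{2}}{2} + \frac{k}{4}\right) = -1 - \frac{3 k}{28} - \frac{k^{2}}{2}$)
$\sqrt{t{\left(0 \cdot 1 \right)} - 37} \sqrt{55 - 676} = \sqrt{\left(-1 - \frac{3 \cdot 0 \cdot 1}{28} - \frac{\left(0 \cdot 1\right)^{2}}{2}\right) - 37} \sqrt{55 - 676} = \sqrt{\left(-1 - 0 - \frac{0^{2}}{2}\right) - 37} \sqrt{-621} = \sqrt{\left(-1 + 0 - 0\right) - 37} \cdot 3 i \sqrt{69} = \sqrt{\left(-1 + 0 + 0\right) - 37} \cdot 3 i \sqrt{69} = \sqrt{-1 - 37} \cdot 3 i \sqrt{69} = \sqrt{-38} \cdot 3 i \sqrt{69} = i \sqrt{38} \cdot 3 i \sqrt{69} = - 3 \sqrt{2622}$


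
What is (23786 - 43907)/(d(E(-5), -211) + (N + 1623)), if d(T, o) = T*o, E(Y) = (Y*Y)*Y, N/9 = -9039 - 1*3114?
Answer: 20121/81379 ≈ 0.24725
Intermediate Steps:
N = -109377 (N = 9*(-9039 - 1*3114) = 9*(-9039 - 3114) = 9*(-12153) = -109377)
E(Y) = Y³ (E(Y) = Y²*Y = Y³)
(23786 - 43907)/(d(E(-5), -211) + (N + 1623)) = (23786 - 43907)/((-5)³*(-211) + (-109377 + 1623)) = -20121/(-125*(-211) - 107754) = -20121/(26375 - 107754) = -20121/(-81379) = -20121*(-1/81379) = 20121/81379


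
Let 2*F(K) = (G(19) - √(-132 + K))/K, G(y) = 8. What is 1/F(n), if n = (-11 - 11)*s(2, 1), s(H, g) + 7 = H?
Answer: 880/43 + 110*I*√22/43 ≈ 20.465 + 11.999*I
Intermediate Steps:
s(H, g) = -7 + H
n = 110 (n = (-11 - 11)*(-7 + 2) = -22*(-5) = 110)
F(K) = (8 - √(-132 + K))/(2*K) (F(K) = ((8 - √(-132 + K))/K)/2 = (8 - √(-132 + K))/(2*K))
1/F(n) = 1/((½)*(8 - √(-132 + 110))/110) = 1/((½)*(1/110)*(8 - √(-22))) = 1/((½)*(1/110)*(8 - I*√22)) = 1/(2/55 - I*√22/220)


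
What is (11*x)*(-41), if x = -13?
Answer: 5863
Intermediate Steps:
(11*x)*(-41) = (11*(-13))*(-41) = -143*(-41) = 5863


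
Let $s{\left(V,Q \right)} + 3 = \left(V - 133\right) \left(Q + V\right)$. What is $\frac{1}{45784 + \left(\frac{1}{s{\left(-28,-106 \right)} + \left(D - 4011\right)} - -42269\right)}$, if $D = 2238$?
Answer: $\frac{19798}{1743273295} \approx 1.1357 \cdot 10^{-5}$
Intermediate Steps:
$s{\left(V,Q \right)} = -3 + \left(-133 + V\right) \left(Q + V\right)$ ($s{\left(V,Q \right)} = -3 + \left(V - 133\right) \left(Q + V\right) = -3 + \left(-133 + V\right) \left(Q + V\right)$)
$\frac{1}{45784 + \left(\frac{1}{s{\left(-28,-106 \right)} + \left(D - 4011\right)} - -42269\right)} = \frac{1}{45784 + \left(\frac{1}{\left(-3 + \left(-28\right)^{2} - -14098 - -3724 - -2968\right) + \left(2238 - 4011\right)} - -42269\right)} = \frac{1}{45784 + \left(\frac{1}{\left(-3 + 784 + 14098 + 3724 + 2968\right) - 1773} + 42269\right)} = \frac{1}{45784 + \left(\frac{1}{21571 - 1773} + 42269\right)} = \frac{1}{45784 + \left(\frac{1}{19798} + 42269\right)} = \frac{1}{45784 + \frac{836841663}{19798}} = \frac{1}{\frac{1743273295}{19798}} = \frac{19798}{1743273295}$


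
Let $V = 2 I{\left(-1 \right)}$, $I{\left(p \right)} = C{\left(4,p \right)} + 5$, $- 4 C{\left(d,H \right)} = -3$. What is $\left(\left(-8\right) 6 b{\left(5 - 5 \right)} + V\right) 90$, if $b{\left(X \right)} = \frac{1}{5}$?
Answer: $171$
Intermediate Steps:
$C{\left(d,H \right)} = \frac{3}{4}$ ($C{\left(d,H \right)} = \left(- \frac{1}{4}\right) \left(-3\right) = \frac{3}{4}$)
$b{\left(X \right)} = \frac{1}{5}$
$I{\left(p \right)} = \frac{23}{4}$ ($I{\left(p \right)} = \frac{3}{4} + 5 = \frac{23}{4}$)
$V = \frac{23}{2}$ ($V = 2 \cdot \frac{23}{4} = \frac{23}{2} \approx 11.5$)
$\left(\left(-8\right) 6 b{\left(5 - 5 \right)} + V\right) 90 = \left(\left(-8\right) 6 \cdot \frac{1}{5} + \frac{23}{2}\right) 90 = \left(\left(-48\right) \frac{1}{5} + \frac{23}{2}\right) 90 = \left(- \frac{48}{5} + \frac{23}{2}\right) 90 = \frac{19}{10} \cdot 90 = 171$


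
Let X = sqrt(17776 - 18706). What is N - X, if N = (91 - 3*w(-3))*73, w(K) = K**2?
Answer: 4672 - I*sqrt(930) ≈ 4672.0 - 30.496*I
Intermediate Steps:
X = I*sqrt(930) (X = sqrt(-930) = I*sqrt(930) ≈ 30.496*I)
N = 4672 (N = (91 - 3*(-3)**2)*73 = (91 - 3*9)*73 = (91 - 27)*73 = 64*73 = 4672)
N - X = 4672 - I*sqrt(930)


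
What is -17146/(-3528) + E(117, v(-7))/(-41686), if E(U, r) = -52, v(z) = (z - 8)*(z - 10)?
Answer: 178732903/36767052 ≈ 4.8612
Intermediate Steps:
v(z) = (-10 + z)*(-8 + z) (v(z) = (-8 + z)*(-10 + z) = (-10 + z)*(-8 + z))
-17146/(-3528) + E(117, v(-7))/(-41686) = -17146/(-3528) - 52/(-41686) = -17146*(-1/3528) - 52*(-1/41686) = 8573/1764 + 26/20843 = 178732903/36767052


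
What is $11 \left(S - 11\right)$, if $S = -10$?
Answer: $-231$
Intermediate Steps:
$11 \left(S - 11\right) = 11 \left(-10 - 11\right) = 11 \left(-21\right) = -231$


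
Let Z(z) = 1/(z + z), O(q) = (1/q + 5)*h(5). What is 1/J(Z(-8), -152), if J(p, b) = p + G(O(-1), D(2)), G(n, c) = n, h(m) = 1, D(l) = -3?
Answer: 16/63 ≈ 0.25397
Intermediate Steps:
O(q) = 5 + 1/q (O(q) = (1/q + 5)*1 = (5 + 1/q)*1 = 5 + 1/q)
Z(z) = 1/(2*z)
J(p, b) = 4 + p (J(p, b) = p + (5 + 1/(-1)) = p + (5 - 1) = p + 4 = 4 + p)
1/J(Z(-8), -152) = 1/(4 + (1/2)/(-8)) = 1/(4 + (1/2)*(-1/8)) = 1/(4 - 1/16) = 1/(63/16) = 16/63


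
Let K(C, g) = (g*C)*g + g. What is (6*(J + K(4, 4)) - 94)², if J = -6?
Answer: 77284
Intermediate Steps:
K(C, g) = g + C*g² (K(C, g) = (C*g)*g + g = C*g² + g = g + C*g²)
(6*(J + K(4, 4)) - 94)² = (6*(-6 + 4*(1 + 4*4)) - 94)² = (6*(-6 + 4*(1 + 16)) - 94)² = (6*(-6 + 4*17) - 94)² = (6*(-6 + 68) - 94)² = (6*62 - 94)² = (372 - 94)² = 278² = 77284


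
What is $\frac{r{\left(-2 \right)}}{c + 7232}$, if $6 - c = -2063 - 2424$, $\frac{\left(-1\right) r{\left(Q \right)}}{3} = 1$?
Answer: $- \frac{3}{11725} \approx -0.00025586$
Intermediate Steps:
$r{\left(Q \right)} = -3$ ($r{\left(Q \right)} = \left(-3\right) 1 = -3$)
$c = 4493$ ($c = 6 - \left(-2063 - 2424\right) = 6 - -4487 = 6 + 4487 = 4493$)
$\frac{r{\left(-2 \right)}}{c + 7232} = - \frac{3}{4493 + 7232} = - \frac{3}{11725}$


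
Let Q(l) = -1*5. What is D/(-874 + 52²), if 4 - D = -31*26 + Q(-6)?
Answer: 163/366 ≈ 0.44536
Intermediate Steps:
Q(l) = -5
D = 815 (D = 4 - (-31*26 - 5) = 4 - (-806 - 5) = 4 - 1*(-811) = 4 + 811 = 815)
D/(-874 + 52²) = 815/(-874 + 52²) = 815/(-874 + 2704) = 815/1830 = 815*(1/1830) = 163/366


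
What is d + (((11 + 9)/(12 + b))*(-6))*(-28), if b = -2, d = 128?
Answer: 464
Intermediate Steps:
d + (((11 + 9)/(12 + b))*(-6))*(-28) = 128 + (((11 + 9)/(12 - 2))*(-6))*(-28) = 128 + ((20/10)*(-6))*(-28) = 128 + ((20*(1/10))*(-6))*(-28) = 128 + (2*(-6))*(-28) = 128 - 12*(-28) = 128 + 336 = 464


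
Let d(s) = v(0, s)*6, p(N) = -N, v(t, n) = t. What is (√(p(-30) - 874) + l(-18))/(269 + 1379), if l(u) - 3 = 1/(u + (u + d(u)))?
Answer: 107/59328 + I*√211/824 ≈ 0.0018035 + 0.017628*I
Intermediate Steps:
d(s) = 0 (d(s) = 0*6 = 0)
l(u) = 3 + 1/(2*u) (l(u) = 3 + 1/(u + (u + 0)) = 3 + 1/(u + u) = 3 + 1/(2*u))
(√(p(-30) - 874) + l(-18))/(269 + 1379) = (√(-1*(-30) - 874) + (3 + (½)/(-18)))/(269 + 1379) = (√(30 - 874) + (3 + (½)*(-1/18)))/1648 = (√(-844) + (3 - 1/36))*(1/1648) = (2*I*√211 + 107/36)*(1/1648) = (107/36 + 2*I*√211)*(1/1648) = 107/59328 + I*√211/824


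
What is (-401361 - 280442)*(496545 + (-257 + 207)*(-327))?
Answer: -349693349685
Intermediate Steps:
(-401361 - 280442)*(496545 + (-257 + 207)*(-327)) = -681803*(496545 - 50*(-327)) = -681803*(496545 + 16350) = -681803*512895 = -349693349685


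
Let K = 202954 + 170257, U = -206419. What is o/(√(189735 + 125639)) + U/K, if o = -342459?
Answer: -206419/373211 - 342459*√315374/315374 ≈ -610.36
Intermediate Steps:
K = 373211
o/(√(189735 + 125639)) + U/K = -342459/√(189735 + 125639) - 206419/373211 = -342459*√315374/315374 - 206419*1/373211 = -342459*√315374/315374 - 206419/373211 = -206419/373211 - 342459*√315374/315374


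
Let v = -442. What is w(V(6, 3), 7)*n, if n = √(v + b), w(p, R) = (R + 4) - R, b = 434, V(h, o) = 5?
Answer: 8*I*√2 ≈ 11.314*I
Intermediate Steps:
w(p, R) = 4 (w(p, R) = (4 + R) - R = 4)
n = 2*I*√2 (n = √(-442 + 434) = √(-8) = 2*I*√2 ≈ 2.8284*I)
w(V(6, 3), 7)*n = 4*(2*I*√2) = 8*I*√2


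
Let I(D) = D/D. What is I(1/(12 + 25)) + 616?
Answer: 617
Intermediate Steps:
I(D) = 1
I(1/(12 + 25)) + 616 = 1 + 616 = 617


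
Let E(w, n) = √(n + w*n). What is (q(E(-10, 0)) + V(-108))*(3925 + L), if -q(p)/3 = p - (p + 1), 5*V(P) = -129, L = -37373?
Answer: 3813072/5 ≈ 7.6261e+5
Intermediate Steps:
V(P) = -129/5 (V(P) = (⅕)*(-129) = -129/5)
E(w, n) = √(n + n*w)
q(p) = 3 (q(p) = -3*(p - (p + 1)) = -3*(p - (1 + p)) = -3*(p + (-1 - p)) = -3*(-1) = 3)
(q(E(-10, 0)) + V(-108))*(3925 + L) = (3 - 129/5)*(3925 - 37373) = -114/5*(-33448) = 3813072/5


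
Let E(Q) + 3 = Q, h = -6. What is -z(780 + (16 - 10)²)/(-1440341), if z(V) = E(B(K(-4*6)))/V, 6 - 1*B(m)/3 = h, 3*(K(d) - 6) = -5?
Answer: 11/391772752 ≈ 2.8077e-8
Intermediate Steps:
K(d) = 13/3 (K(d) = 6 + (⅓)*(-5) = 6 - 5/3 = 13/3)
B(m) = 36 (B(m) = 18 - 3*(-6) = 18 + 18 = 36)
E(Q) = -3 + Q
z(V) = 33/V (z(V) = (-3 + 36)/V = 33/V)
-z(780 + (16 - 10)²)/(-1440341) = -33/(780 + (16 - 10)²)/(-1440341) = -33/(780 + 6²)*(-1)/1440341 = -33/(780 + 36)*(-1)/1440341 = -33/816*(-1)/1440341 = -33*(1/816)*(-1)/1440341 = -11*(-1)/(272*1440341) = -1*(-11/391772752) = 11/391772752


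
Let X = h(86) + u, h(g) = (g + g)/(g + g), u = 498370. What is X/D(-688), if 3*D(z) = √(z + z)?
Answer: -1495113*I*√86/344 ≈ -40306.0*I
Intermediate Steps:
h(g) = 1 (h(g) = (2*g)/((2*g)) = (2*g)*(1/(2*g)) = 1)
D(z) = √2*√z/3 (D(z) = √(z + z)/3 = √(2*z)/3 = (√2*√z)/3 = √2*√z/3)
X = 498371 (X = 1 + 498370 = 498371)
X/D(-688) = 498371/((√2*√(-688)/3)) = 498371/((√2*(4*I*√43)/3)) = 498371/((4*I*√86/3)) = 498371*(-3*I*√86/344) = -1495113*I*√86/344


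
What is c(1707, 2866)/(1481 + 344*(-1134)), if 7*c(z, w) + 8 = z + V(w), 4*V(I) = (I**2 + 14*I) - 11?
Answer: -1652173/2176244 ≈ -0.75919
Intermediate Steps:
V(I) = -11/4 + I**2/4 + 7*I/2 (V(I) = ((I**2 + 14*I) - 11)/4 = (-11 + I**2 + 14*I)/4 = -11/4 + I**2/4 + 7*I/2)
c(z, w) = -43/28 + w/2 + z/7 + w**2/28 (c(z, w) = -8/7 + (z + (-11/4 + w**2/4 + 7*w/2))/7 = -8/7 + (-11/4 + z + w**2/4 + 7*w/2)/7 = -8/7 + (-11/28 + w/2 + z/7 + w**2/28) = -43/28 + w/2 + z/7 + w**2/28)
c(1707, 2866)/(1481 + 344*(-1134)) = (-43/28 + (1/2)*2866 + (1/7)*1707 + (1/28)*2866**2)/(1481 + 344*(-1134)) = (-43/28 + 1433 + 1707/7 + (1/28)*8213956)/(1481 - 390096) = (-43/28 + 1433 + 1707/7 + 2053489/7)/(-388615) = (8260865/28)*(-1/388615) = -1652173/2176244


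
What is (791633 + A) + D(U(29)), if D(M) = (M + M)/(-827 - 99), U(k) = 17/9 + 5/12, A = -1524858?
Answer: -12221394383/16668 ≈ -7.3323e+5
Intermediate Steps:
U(k) = 83/36 (U(k) = 17*(1/9) + 5*(1/12) = 17/9 + 5/12 = 83/36)
D(M) = -M/463 (D(M) = (2*M)/(-926) = (2*M)*(-1/926) = -M/463)
(791633 + A) + D(U(29)) = (791633 - 1524858) - 1/463*83/36 = -733225 - 83/16668 = -12221394383/16668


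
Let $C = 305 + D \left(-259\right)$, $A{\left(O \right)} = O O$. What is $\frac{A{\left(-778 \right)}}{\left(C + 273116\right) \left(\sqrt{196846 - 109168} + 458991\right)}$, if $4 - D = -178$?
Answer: $\frac{30868878716}{5296848816793561} - \frac{605284 \sqrt{9742}}{15890546450380683} \approx 5.824 \cdot 10^{-6}$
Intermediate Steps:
$D = 182$ ($D = 4 - -178 = 4 + 178 = 182$)
$A{\left(O \right)} = O^{2}$
$C = -46833$ ($C = 305 + 182 \left(-259\right) = 305 - 47138 = -46833$)
$\frac{A{\left(-778 \right)}}{\left(C + 273116\right) \left(\sqrt{196846 - 109168} + 458991\right)} = \frac{\left(-778\right)^{2}}{\left(-46833 + 273116\right) \left(\sqrt{196846 - 109168} + 458991\right)} = \frac{605284}{226283 \left(\sqrt{87678} + 458991\right)} = \frac{605284}{226283 \left(3 \sqrt{9742} + 458991\right)} = \frac{605284}{226283 \left(458991 + 3 \sqrt{9742}\right)} = \frac{605284}{103861860453 + 678849 \sqrt{9742}}$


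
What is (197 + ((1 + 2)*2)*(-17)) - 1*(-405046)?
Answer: 405141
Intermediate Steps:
(197 + ((1 + 2)*2)*(-17)) - 1*(-405046) = (197 + (3*2)*(-17)) + 405046 = (197 + 6*(-17)) + 405046 = (197 - 102) + 405046 = 95 + 405046 = 405141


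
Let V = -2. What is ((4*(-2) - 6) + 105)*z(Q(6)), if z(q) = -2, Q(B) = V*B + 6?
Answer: -182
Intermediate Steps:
Q(B) = 6 - 2*B (Q(B) = -2*B + 6 = 6 - 2*B)
((4*(-2) - 6) + 105)*z(Q(6)) = ((4*(-2) - 6) + 105)*(-2) = ((-8 - 6) + 105)*(-2) = (-14 + 105)*(-2) = 91*(-2) = -182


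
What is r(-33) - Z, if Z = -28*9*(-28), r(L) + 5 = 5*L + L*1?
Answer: -7259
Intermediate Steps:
r(L) = -5 + 6*L (r(L) = -5 + (5*L + L*1) = -5 + (5*L + L) = -5 + 6*L)
Z = 7056 (Z = -252*(-28) = 7056)
r(-33) - Z = (-5 + 6*(-33)) - 1*7056 = (-5 - 198) - 7056 = -203 - 7056 = -7259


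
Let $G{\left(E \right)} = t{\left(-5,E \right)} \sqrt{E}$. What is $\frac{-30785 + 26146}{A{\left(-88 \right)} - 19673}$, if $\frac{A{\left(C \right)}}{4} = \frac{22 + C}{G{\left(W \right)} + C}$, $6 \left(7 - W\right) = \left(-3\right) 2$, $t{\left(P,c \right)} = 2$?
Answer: $\frac{21991026413}{93244926871} + \frac{153087 \sqrt{2}}{93244926871} \approx 0.23584$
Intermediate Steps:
$W = 8$ ($W = 7 - \frac{\left(-3\right) 2}{6} = 7 - -1 = 7 + 1 = 8$)
$G{\left(E \right)} = 2 \sqrt{E}$
$A{\left(C \right)} = \frac{4 \left(22 + C\right)}{C + 4 \sqrt{2}}$ ($A{\left(C \right)} = 4 \frac{22 + C}{2 \sqrt{8} + C} = 4 \frac{22 + C}{2 \cdot 2 \sqrt{2} + C} = 4 \frac{22 + C}{4 \sqrt{2} + C} = 4 \frac{22 + C}{C + 4 \sqrt{2}} = \frac{4 \left(22 + C\right)}{C + 4 \sqrt{2}}$)
$\frac{-30785 + 26146}{A{\left(-88 \right)} - 19673} = \frac{-30785 + 26146}{\frac{4 \left(22 - 88\right)}{-88 + 4 \sqrt{2}} - 19673} = - \frac{4639}{4 \frac{1}{-88 + 4 \sqrt{2}} \left(-66\right) - 19673} = - \frac{4639}{- \frac{264}{-88 + 4 \sqrt{2}} - 19673} = - \frac{4639}{-19673 - \frac{264}{-88 + 4 \sqrt{2}}}$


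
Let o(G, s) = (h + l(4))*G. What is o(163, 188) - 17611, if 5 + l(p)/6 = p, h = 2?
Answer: -18263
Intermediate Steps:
l(p) = -30 + 6*p
o(G, s) = -4*G (o(G, s) = (2 + (-30 + 6*4))*G = (2 + (-30 + 24))*G = (2 - 6)*G = -4*G)
o(163, 188) - 17611 = -4*163 - 17611 = -652 - 17611 = -18263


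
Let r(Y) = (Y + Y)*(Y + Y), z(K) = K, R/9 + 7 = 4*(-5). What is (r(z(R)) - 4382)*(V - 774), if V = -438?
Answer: -280958568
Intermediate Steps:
R = -243 (R = -63 + 9*(4*(-5)) = -63 + 9*(-20) = -63 - 180 = -243)
r(Y) = 4*Y**2 (r(Y) = (2*Y)*(2*Y) = 4*Y**2)
(r(z(R)) - 4382)*(V - 774) = (4*(-243)**2 - 4382)*(-438 - 774) = (4*59049 - 4382)*(-1212) = (236196 - 4382)*(-1212) = 231814*(-1212) = -280958568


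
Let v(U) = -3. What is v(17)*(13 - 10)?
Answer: -9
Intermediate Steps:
v(17)*(13 - 10) = -3*(13 - 10) = -3*3 = -9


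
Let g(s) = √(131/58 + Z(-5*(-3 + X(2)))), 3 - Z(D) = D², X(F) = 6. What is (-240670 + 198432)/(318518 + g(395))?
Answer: -780306670472/5884315559537 + 42238*I*√739210/5884315559537 ≈ -0.13261 + 6.1715e-6*I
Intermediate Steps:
Z(D) = 3 - D²
g(s) = I*√739210/58 (g(s) = √(131/58 + (3 - (-5*(-3 + 6))²)) = √(131*(1/58) + (3 - (-5*3)²)) = √(131/58 + (3 - 1*(-15)²)) = √(131/58 + (3 - 1*225)) = √(131/58 + (3 - 225)) = √(131/58 - 222) = √(-12745/58) = I*√739210/58)
(-240670 + 198432)/(318518 + g(395)) = (-240670 + 198432)/(318518 + I*√739210/58) = -42238/(318518 + I*√739210/58)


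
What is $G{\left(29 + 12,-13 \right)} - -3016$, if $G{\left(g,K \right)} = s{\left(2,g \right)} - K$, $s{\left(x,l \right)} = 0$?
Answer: $3029$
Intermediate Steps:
$G{\left(g,K \right)} = - K$ ($G{\left(g,K \right)} = 0 - K = - K$)
$G{\left(29 + 12,-13 \right)} - -3016 = \left(-1\right) \left(-13\right) - -3016 = 13 + 3016 = 3029$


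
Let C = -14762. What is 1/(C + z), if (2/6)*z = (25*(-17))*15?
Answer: -1/33887 ≈ -2.9510e-5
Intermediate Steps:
z = -19125 (z = 3*((25*(-17))*15) = 3*(-425*15) = 3*(-6375) = -19125)
1/(C + z) = 1/(-14762 - 19125) = 1/(-33887) = -1/33887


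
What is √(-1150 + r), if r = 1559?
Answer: √409 ≈ 20.224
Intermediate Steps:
√(-1150 + r) = √(-1150 + 1559) = √409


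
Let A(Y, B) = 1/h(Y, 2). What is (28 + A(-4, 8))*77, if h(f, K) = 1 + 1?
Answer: 4389/2 ≈ 2194.5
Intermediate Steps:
h(f, K) = 2
A(Y, B) = 1/2
(28 + A(-4, 8))*77 = (28 + 1/2)*77 = (57/2)*77 = 4389/2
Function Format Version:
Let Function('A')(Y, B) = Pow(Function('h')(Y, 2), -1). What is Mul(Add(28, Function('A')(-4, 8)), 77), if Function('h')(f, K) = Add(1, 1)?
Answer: Rational(4389, 2) ≈ 2194.5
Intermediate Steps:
Function('h')(f, K) = 2
Function('A')(Y, B) = Rational(1, 2) (Function('A')(Y, B) = Pow(2, -1) = Rational(1, 2))
Mul(Add(28, Function('A')(-4, 8)), 77) = Mul(Add(28, Rational(1, 2)), 77) = Mul(Rational(57, 2), 77) = Rational(4389, 2)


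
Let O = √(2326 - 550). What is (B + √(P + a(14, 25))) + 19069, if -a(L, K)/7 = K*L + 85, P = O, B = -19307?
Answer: -238 + I*√(3045 - 4*√111) ≈ -238.0 + 54.798*I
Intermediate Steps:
O = 4*√111 (O = √1776 = 4*√111 ≈ 42.143)
P = 4*√111 ≈ 42.143
a(L, K) = -595 - 7*K*L (a(L, K) = -7*(K*L + 85) = -7*(85 + K*L) = -595 - 7*K*L)
(B + √(P + a(14, 25))) + 19069 = (-19307 + √(4*√111 + (-595 - 7*25*14))) + 19069 = (-19307 + √(4*√111 + (-595 - 2450))) + 19069 = (-19307 + √(4*√111 - 3045)) + 19069 = (-19307 + √(-3045 + 4*√111)) + 19069 = -238 + √(-3045 + 4*√111)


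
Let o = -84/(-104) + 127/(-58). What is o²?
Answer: 271441/142129 ≈ 1.9098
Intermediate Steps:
o = -521/377 (o = -84*(-1/104) + 127*(-1/58) = 21/26 - 127/58 = -521/377 ≈ -1.3820)
o² = (-521/377)² = 271441/142129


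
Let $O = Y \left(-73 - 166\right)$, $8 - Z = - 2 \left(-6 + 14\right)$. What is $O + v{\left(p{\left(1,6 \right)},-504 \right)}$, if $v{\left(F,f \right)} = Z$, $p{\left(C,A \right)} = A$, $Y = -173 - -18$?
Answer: $37069$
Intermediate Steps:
$Y = -155$ ($Y = -173 + 18 = -155$)
$Z = 24$ ($Z = 8 - - 2 \left(-6 + 14\right) = 8 - \left(-2\right) 8 = 8 - -16 = 8 + 16 = 24$)
$v{\left(F,f \right)} = 24$
$O = 37045$ ($O = - 155 \left(-73 - 166\right) = \left(-155\right) \left(-239\right) = 37045$)
$O + v{\left(p{\left(1,6 \right)},-504 \right)} = 37045 + 24 = 37069$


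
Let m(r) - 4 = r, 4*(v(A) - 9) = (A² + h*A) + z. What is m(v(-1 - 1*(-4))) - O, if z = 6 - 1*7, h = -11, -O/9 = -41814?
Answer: -1505277/4 ≈ -3.7632e+5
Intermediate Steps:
O = 376326 (O = -9*(-41814) = 376326)
z = -1 (z = 6 - 7 = -1)
v(A) = 35/4 - 11*A/4 + A²/4 (v(A) = 9 + ((A² - 11*A) - 1)/4 = 9 + (-1 + A² - 11*A)/4 = 9 + (-¼ - 11*A/4 + A²/4) = 35/4 - 11*A/4 + A²/4)
m(r) = 4 + r
m(v(-1 - 1*(-4))) - O = (4 + (35/4 - 11*(-1 - 1*(-4))/4 + (-1 - 1*(-4))²/4)) - 1*376326 = (4 + (35/4 - 11*(-1 + 4)/4 + (-1 + 4)²/4)) - 376326 = (4 + (35/4 - 11/4*3 + (¼)*3²)) - 376326 = (4 + (35/4 - 33/4 + (¼)*9)) - 376326 = (4 + (35/4 - 33/4 + 9/4)) - 376326 = (4 + 11/4) - 376326 = 27/4 - 376326 = -1505277/4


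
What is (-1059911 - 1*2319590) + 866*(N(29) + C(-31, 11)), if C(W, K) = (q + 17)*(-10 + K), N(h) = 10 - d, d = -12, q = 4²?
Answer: -3331871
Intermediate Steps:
q = 16
N(h) = 22 (N(h) = 10 - 1*(-12) = 10 + 12 = 22)
C(W, K) = -330 + 33*K (C(W, K) = (16 + 17)*(-10 + K) = 33*(-10 + K) = -330 + 33*K)
(-1059911 - 1*2319590) + 866*(N(29) + C(-31, 11)) = (-1059911 - 1*2319590) + 866*(22 + (-330 + 33*11)) = (-1059911 - 2319590) + 866*(22 + (-330 + 363)) = -3379501 + 866*(22 + 33) = -3379501 + 866*55 = -3379501 + 47630 = -3331871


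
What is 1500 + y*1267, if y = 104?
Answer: 133268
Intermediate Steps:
1500 + y*1267 = 1500 + 104*1267 = 1500 + 131768 = 133268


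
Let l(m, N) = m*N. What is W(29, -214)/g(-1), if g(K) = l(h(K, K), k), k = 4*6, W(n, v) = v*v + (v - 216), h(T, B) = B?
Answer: -7561/4 ≈ -1890.3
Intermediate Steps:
W(n, v) = -216 + v + v² (W(n, v) = v² + (-216 + v) = -216 + v + v²)
k = 24
l(m, N) = N*m
g(K) = 24*K
W(29, -214)/g(-1) = (-216 - 214 + (-214)²)/((24*(-1))) = (-216 - 214 + 45796)/(-24) = -1/24*45366 = -7561/4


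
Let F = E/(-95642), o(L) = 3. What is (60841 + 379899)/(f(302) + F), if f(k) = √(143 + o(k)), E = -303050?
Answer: -3797426858500/369702721 + 1198460648740*√146/369702721 ≈ 28898.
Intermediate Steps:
f(k) = √146 (f(k) = √(143 + 3) = √146)
F = 5225/1649 (F = -303050/(-95642) = -303050*(-1/95642) = 5225/1649 ≈ 3.1686)
(60841 + 379899)/(f(302) + F) = (60841 + 379899)/(√146 + 5225/1649) = 440740/(5225/1649 + √146)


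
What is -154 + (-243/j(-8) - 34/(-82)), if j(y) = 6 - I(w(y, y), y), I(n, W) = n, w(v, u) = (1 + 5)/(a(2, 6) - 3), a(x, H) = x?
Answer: -28509/164 ≈ -173.84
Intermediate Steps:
w(v, u) = -6 (w(v, u) = (1 + 5)/(2 - 3) = 6/(-1) = 6*(-1) = -6)
j(y) = 12 (j(y) = 6 - 1*(-6) = 6 + 6 = 12)
-154 + (-243/j(-8) - 34/(-82)) = -154 + (-243/12 - 34/(-82)) = -154 + (-243*1/12 - 34*(-1/82)) = -154 + (-81/4 + 17/41) = -154 - 3253/164 = -28509/164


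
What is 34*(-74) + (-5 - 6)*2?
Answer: -2538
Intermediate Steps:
34*(-74) + (-5 - 6)*2 = -2516 - 11*2 = -2516 - 22 = -2538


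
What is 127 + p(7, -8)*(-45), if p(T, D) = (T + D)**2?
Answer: 82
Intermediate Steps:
p(T, D) = (D + T)**2
127 + p(7, -8)*(-45) = 127 + (-8 + 7)**2*(-45) = 127 + (-1)**2*(-45) = 127 + 1*(-45) = 127 - 45 = 82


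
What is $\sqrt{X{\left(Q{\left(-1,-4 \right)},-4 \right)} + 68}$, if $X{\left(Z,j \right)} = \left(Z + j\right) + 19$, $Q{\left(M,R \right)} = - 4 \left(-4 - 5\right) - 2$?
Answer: $3 \sqrt{13} \approx 10.817$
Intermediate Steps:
$Q{\left(M,R \right)} = 34$ ($Q{\left(M,R \right)} = - 4 \left(-4 - 5\right) - 2 = \left(-4\right) \left(-9\right) - 2 = 36 - 2 = 34$)
$X{\left(Z,j \right)} = 19 + Z + j$
$\sqrt{X{\left(Q{\left(-1,-4 \right)},-4 \right)} + 68} = \sqrt{\left(19 + 34 - 4\right) + 68} = \sqrt{49 + 68} = \sqrt{117} = 3 \sqrt{13}$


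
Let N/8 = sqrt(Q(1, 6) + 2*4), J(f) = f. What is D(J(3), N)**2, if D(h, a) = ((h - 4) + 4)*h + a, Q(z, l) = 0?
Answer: 593 + 288*sqrt(2) ≈ 1000.3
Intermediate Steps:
N = 16*sqrt(2) (N = 8*sqrt(0 + 2*4) = 8*sqrt(0 + 8) = 8*sqrt(8) = 8*(2*sqrt(2)) = 16*sqrt(2) ≈ 22.627)
D(h, a) = a + h**2 (D(h, a) = ((-4 + h) + 4)*h + a = h*h + a = h**2 + a = a + h**2)
D(J(3), N)**2 = (16*sqrt(2) + 3**2)**2 = (16*sqrt(2) + 9)**2 = (9 + 16*sqrt(2))**2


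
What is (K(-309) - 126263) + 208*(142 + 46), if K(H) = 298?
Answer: -86861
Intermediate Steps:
(K(-309) - 126263) + 208*(142 + 46) = (298 - 126263) + 208*(142 + 46) = -125965 + 208*188 = -125965 + 39104 = -86861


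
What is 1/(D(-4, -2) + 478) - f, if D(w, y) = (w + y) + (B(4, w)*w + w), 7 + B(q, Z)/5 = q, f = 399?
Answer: -210671/528 ≈ -399.00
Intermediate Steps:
B(q, Z) = -35 + 5*q
D(w, y) = y - 13*w (D(w, y) = (w + y) + ((-35 + 5*4)*w + w) = (w + y) + ((-35 + 20)*w + w) = (w + y) + (-15*w + w) = (w + y) - 14*w = y - 13*w)
1/(D(-4, -2) + 478) - f = 1/((-2 - 13*(-4)) + 478) - 1*399 = 1/((-2 + 52) + 478) - 399 = 1/(50 + 478) - 399 = 1/528 - 399 = -210671/528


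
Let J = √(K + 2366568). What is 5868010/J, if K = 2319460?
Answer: 2934005*√1171507/1171507 ≈ 2710.7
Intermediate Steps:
J = 2*√1171507 (J = √(2319460 + 2366568) = √4686028 = 2*√1171507 ≈ 2164.7)
5868010/J = 5868010/((2*√1171507)) = 5868010*(√1171507/2343014) = 2934005*√1171507/1171507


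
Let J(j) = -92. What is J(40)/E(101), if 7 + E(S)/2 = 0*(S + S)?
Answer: 46/7 ≈ 6.5714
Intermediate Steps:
E(S) = -14 (E(S) = -14 + 2*(0*(S + S)) = -14 + 2*(0*(2*S)) = -14 + 2*0 = -14 + 0 = -14)
J(40)/E(101) = -92/(-14) = -92*(-1/14) = 46/7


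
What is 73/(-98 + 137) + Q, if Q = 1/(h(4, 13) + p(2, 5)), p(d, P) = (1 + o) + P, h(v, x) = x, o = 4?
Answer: 1718/897 ≈ 1.9153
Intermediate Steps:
p(d, P) = 5 + P (p(d, P) = (1 + 4) + P = 5 + P)
Q = 1/23 (Q = 1/(13 + (5 + 5)) = 1/(13 + 10) = 1/23 ≈ 0.043478)
73/(-98 + 137) + Q = 73/(-98 + 137) + 1/23 = 73/39 + 1/23 = 1718/897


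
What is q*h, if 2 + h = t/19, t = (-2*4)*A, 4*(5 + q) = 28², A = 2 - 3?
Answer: -5730/19 ≈ -301.58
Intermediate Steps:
A = -1
q = 191 (q = -5 + (¼)*28² = -5 + (¼)*784 = -5 + 196 = 191)
t = 8 (t = -2*4*(-1) = -8*(-1) = 8)
h = -30/19 (h = -2 + 8/19 = -30/19 ≈ -1.5789)
q*h = 191*(-30/19) = -5730/19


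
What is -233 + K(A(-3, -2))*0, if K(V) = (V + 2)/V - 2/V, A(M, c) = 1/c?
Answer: -233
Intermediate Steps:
K(V) = -2/V + (2 + V)/V (K(V) = (2 + V)/V - 2/V = -2/V + (2 + V)/V)
-233 + K(A(-3, -2))*0 = -233 + 1*0 = -233 + 0 = -233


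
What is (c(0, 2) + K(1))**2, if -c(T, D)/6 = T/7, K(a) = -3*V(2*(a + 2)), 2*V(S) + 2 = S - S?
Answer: 9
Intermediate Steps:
V(S) = -1 (V(S) = -1 + (S - S)/2 = -1 + (1/2)*0 = -1 + 0 = -1)
K(a) = 3 (K(a) = -3*(-1) = 3)
c(T, D) = -6*T/7
(c(0, 2) + K(1))**2 = (-6/7*0 + 3)**2 = (0 + 3)**2 = 3**2 = 9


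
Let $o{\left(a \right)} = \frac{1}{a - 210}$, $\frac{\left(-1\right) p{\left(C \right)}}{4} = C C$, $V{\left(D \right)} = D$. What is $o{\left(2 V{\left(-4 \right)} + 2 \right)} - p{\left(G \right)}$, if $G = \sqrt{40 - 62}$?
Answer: $- \frac{19009}{216} \approx -88.005$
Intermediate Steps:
$G = i \sqrt{22}$ ($G = \sqrt{-22} = i \sqrt{22} \approx 4.6904 i$)
$p{\left(C \right)} = - 4 C^{2}$ ($p{\left(C \right)} = - 4 C C = - 4 C^{2}$)
$o{\left(a \right)} = \frac{1}{-210 + a}$
$o{\left(2 V{\left(-4 \right)} + 2 \right)} - p{\left(G \right)} = \frac{1}{-210 + \left(2 \left(-4\right) + 2\right)} - - 4 \left(i \sqrt{22}\right)^{2} = \frac{1}{-210 + \left(-8 + 2\right)} - \left(-4\right) \left(-22\right) = \frac{1}{-210 - 6} - 88 = \frac{1}{-216} - 88 = - \frac{1}{216} - 88 = - \frac{19009}{216}$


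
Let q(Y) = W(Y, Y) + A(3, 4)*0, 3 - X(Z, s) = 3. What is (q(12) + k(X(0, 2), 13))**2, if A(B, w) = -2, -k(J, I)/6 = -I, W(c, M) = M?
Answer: 8100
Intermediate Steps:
X(Z, s) = 0 (X(Z, s) = 3 - 1*3 = 3 - 3 = 0)
k(J, I) = 6*I (k(J, I) = -(-6)*I = 6*I)
q(Y) = Y (q(Y) = Y - 2*0 = Y + 0 = Y)
(q(12) + k(X(0, 2), 13))**2 = (12 + 6*13)**2 = (12 + 78)**2 = 90**2 = 8100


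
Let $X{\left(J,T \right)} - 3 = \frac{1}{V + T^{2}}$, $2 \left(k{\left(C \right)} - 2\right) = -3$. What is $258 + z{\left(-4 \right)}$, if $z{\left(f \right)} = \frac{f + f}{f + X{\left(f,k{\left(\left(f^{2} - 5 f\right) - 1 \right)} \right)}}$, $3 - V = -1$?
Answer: $\frac{3490}{13} \approx 268.46$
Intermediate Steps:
$k{\left(C \right)} = \frac{1}{2}$ ($k{\left(C \right)} = 2 + \frac{1}{2} \left(-3\right) = 2 - \frac{3}{2} = \frac{1}{2}$)
$V = 4$ ($V = 3 - -1 = 3 + 1 = 4$)
$X{\left(J,T \right)} = 3 + \frac{1}{4 + T^{2}}$
$z{\left(f \right)} = \frac{2 f}{\frac{55}{17} + f}$ ($z{\left(f \right)} = \frac{f + f}{f + \frac{13 + \frac{3}{4}}{4 + \left(\frac{1}{2}\right)^{2}}} = \frac{2 f}{f + \frac{13 + 3 \cdot \frac{1}{4}}{4 + \frac{1}{4}}} = \frac{2 f}{f + \frac{13 + \frac{3}{4}}{\frac{17}{4}}} = \frac{2 f}{f + \frac{4}{17} \cdot \frac{55}{4}} = \frac{2 f}{f + \frac{55}{17}} = \frac{2 f}{\frac{55}{17} + f}$)
$258 + z{\left(-4 \right)} = 258 + 34 \left(-4\right) \frac{1}{55 + 17 \left(-4\right)} = 258 + 34 \left(-4\right) \frac{1}{55 - 68} = 258 + 34 \left(-4\right) \frac{1}{-13} = 258 + 34 \left(-4\right) \left(- \frac{1}{13}\right) = 258 + \frac{136}{13} = \frac{3490}{13}$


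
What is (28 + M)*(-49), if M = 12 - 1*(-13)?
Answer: -2597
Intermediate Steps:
M = 25 (M = 12 + 13 = 25)
(28 + M)*(-49) = (28 + 25)*(-49) = 53*(-49) = -2597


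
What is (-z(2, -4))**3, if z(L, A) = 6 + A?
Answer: -8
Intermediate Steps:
(-z(2, -4))**3 = (-(6 - 4))**3 = (-1*2)**3 = (-2)**3 = -8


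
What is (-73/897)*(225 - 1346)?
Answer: 81833/897 ≈ 91.230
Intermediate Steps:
(-73/897)*(225 - 1346) = -73*1/897*(-1121) = -73/897*(-1121) = 81833/897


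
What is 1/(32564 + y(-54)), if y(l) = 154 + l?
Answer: 1/32664 ≈ 3.0615e-5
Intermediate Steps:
1/(32564 + y(-54)) = 1/(32564 + (154 - 54)) = 1/(32564 + 100) = 1/32664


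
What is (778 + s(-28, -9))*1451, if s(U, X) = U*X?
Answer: 1494530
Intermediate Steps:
(778 + s(-28, -9))*1451 = (778 - 28*(-9))*1451 = (778 + 252)*1451 = 1030*1451 = 1494530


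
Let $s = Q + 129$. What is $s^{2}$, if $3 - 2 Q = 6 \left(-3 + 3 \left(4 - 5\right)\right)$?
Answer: $\frac{88209}{4} \approx 22052.0$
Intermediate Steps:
$Q = \frac{39}{2}$ ($Q = \frac{3}{2} - \frac{6 \left(-3 + 3 \left(4 - 5\right)\right)}{2} = \frac{3}{2} - \frac{6 \left(-3 + 3 \left(-1\right)\right)}{2} = \frac{3}{2} - \frac{6 \left(-3 - 3\right)}{2} = \frac{3}{2} - \frac{6 \left(-6\right)}{2} = \frac{3}{2} - -18 = \frac{3}{2} + 18 = \frac{39}{2} \approx 19.5$)
$s = \frac{297}{2}$ ($s = \frac{39}{2} + 129 = \frac{297}{2} \approx 148.5$)
$s^{2} = \left(\frac{297}{2}\right)^{2} = \frac{88209}{4}$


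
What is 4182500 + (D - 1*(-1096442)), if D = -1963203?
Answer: 3315739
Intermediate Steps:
4182500 + (D - 1*(-1096442)) = 4182500 + (-1963203 - 1*(-1096442)) = 4182500 + (-1963203 + 1096442) = 4182500 - 866761 = 3315739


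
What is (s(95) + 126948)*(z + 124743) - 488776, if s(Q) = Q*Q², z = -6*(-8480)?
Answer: 172869269453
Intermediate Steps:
z = 50880
s(Q) = Q³
(s(95) + 126948)*(z + 124743) - 488776 = (95³ + 126948)*(50880 + 124743) - 488776 = (857375 + 126948)*175623 - 488776 = 984323*175623 - 488776 = 172869758229 - 488776 = 172869269453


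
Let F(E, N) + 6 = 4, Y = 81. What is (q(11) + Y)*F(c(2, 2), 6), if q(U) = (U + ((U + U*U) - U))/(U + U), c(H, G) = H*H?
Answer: -174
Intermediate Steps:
c(H, G) = H²
F(E, N) = -2 (F(E, N) = -6 + 4 = -2)
q(U) = (U + U²)/(2*U) (q(U) = (U + ((U + U²) - U))/((2*U)) = (U + U²)*(1/(2*U)) = (U + U²)/(2*U))
(q(11) + Y)*F(c(2, 2), 6) = ((½ + (½)*11) + 81)*(-2) = ((½ + 11/2) + 81)*(-2) = (6 + 81)*(-2) = 87*(-2) = -174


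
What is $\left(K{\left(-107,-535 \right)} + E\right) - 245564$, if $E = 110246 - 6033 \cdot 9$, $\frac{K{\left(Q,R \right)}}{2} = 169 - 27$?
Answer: $-189331$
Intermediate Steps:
$K{\left(Q,R \right)} = 284$ ($K{\left(Q,R \right)} = 2 \left(169 - 27\right) = 2 \cdot 142 = 284$)
$E = 55949$ ($E = 110246 - 54297 = 55949$)
$\left(K{\left(-107,-535 \right)} + E\right) - 245564 = \left(284 + 55949\right) - 245564 = 56233 - 245564 = -189331$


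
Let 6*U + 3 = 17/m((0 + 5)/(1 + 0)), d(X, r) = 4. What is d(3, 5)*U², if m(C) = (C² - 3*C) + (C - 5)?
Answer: 169/900 ≈ 0.18778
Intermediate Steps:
m(C) = -5 + C² - 2*C (m(C) = (C² - 3*C) + (-5 + C) = -5 + C² - 2*C)
U = -13/60 (U = -½ + (17/(-5 + ((0 + 5)/(1 + 0))² - 2*(0 + 5)/(1 + 0)))/6 = -½ + (17/(-5 + (5/1)² - 10/1))/6 = -½ + (17/(-5 + (5*1)² - 10))/6 = -½ + (17/(-5 + 5² - 2*5))/6 = -½ + (17/(-5 + 25 - 10))/6 = -½ + (17/10)/6 = -½ + (17*(⅒))/6 = -½ + (⅙)*(17/10) = -½ + 17/60 = -13/60 ≈ -0.21667)
d(3, 5)*U² = 4*(-13/60)² = 4*(169/3600) = 169/900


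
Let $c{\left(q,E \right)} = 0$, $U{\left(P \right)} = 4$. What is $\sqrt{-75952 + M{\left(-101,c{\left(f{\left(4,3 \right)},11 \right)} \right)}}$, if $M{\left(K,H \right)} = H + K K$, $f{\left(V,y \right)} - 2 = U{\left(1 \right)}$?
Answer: $i \sqrt{65751} \approx 256.42 i$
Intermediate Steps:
$f{\left(V,y \right)} = 6$ ($f{\left(V,y \right)} = 2 + 4 = 6$)
$M{\left(K,H \right)} = H + K^{2}$
$\sqrt{-75952 + M{\left(-101,c{\left(f{\left(4,3 \right)},11 \right)} \right)}} = \sqrt{-75952 + \left(0 + \left(-101\right)^{2}\right)} = \sqrt{-75952 + \left(0 + 10201\right)} = \sqrt{-75952 + 10201} = \sqrt{-65751} = i \sqrt{65751}$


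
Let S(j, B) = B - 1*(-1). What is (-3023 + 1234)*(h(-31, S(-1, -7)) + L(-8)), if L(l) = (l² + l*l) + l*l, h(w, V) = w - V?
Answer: -298763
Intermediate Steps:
S(j, B) = 1 + B (S(j, B) = B + 1 = 1 + B)
L(l) = 3*l² (L(l) = (l² + l²) + l² = 2*l² + l² = 3*l²)
(-3023 + 1234)*(h(-31, S(-1, -7)) + L(-8)) = (-3023 + 1234)*((-31 - (1 - 7)) + 3*(-8)²) = -1789*((-31 - 1*(-6)) + 3*64) = -1789*((-31 + 6) + 192) = -1789*(-25 + 192) = -1789*167 = -298763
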